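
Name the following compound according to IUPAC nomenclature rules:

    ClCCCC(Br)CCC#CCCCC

The longest chain bearing the multiple bond is 12 carbons long (dodecane).
There is one C≡C triple bond, indicated by the ending -yne.
Number the chain so that numbering from this end puts the triple bond at C-5 rather than C-7.
This places the triple bond between C-5 and C-6; a bromo group at C-9; a chloro group at C-12.
Prefixes are listed alphabetically: bromo, chloro.
Assembling the pieces gives 9-bromo-12-chlorododec-5-yne.

9-bromo-12-chlorododec-5-yne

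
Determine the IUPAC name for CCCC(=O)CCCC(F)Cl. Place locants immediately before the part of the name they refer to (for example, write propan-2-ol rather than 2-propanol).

The longest carbon chain that includes the carbonyl has 8 carbons, so the parent hydride is octane.
The highest-priority functional group is a ketone (C=O on an internal carbon), so the name ends in -one.
Choose the numbering such that numbering from this end puts the carbonyl group at C-4 rather than C-5.
With this numbering: the carbonyl at C-4; a chloro group at C-8; a fluoro group at C-8.
Substituent prefixes are cited in alphabetical order (multiplying prefixes like di-/tri- are ignored for ordering).
Assembling the pieces gives 8-chloro-8-fluorooctan-4-one.

8-chloro-8-fluorooctan-4-one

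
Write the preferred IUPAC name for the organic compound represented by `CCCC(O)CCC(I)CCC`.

7-iododecan-4-ol

Counting along the main chain through the –OH group gives 10 carbons: the parent is decane.
The highest-priority functional group is an alcohol (–OH), so the name ends in -ol.
Number the chain so that numbering from this end puts the hydroxyl group at C-4 rather than C-7.
This places the hydroxyl at C-4; an iodo group at C-7.
Assembling the pieces gives 7-iododecan-4-ol.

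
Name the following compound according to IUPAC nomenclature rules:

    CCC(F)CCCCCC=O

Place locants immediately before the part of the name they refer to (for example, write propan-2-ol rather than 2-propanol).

7-fluorononanal

Counting along the main chain through the –CHO group gives 9 carbons: the parent is nonane.
The principal characteristic group is an aldehyde (terminal –CHO), named with the suffix -al.
Number the chain so that the aldehyde carbon is C-1 by definition.
That gives a fluoro group at C-7.
Putting it together: 7-fluorononanal.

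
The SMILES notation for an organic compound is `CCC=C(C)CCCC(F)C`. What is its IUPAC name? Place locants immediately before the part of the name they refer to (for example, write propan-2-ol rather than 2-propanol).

Counting along the main chain through the multiple bond gives 9 carbons: the parent is nonane.
A C=C double bond in the chain gives the infix -ene-.
The numbering direction is chosen so that numbering from this end puts the double bond at C-3 rather than C-6.
With this numbering: the double bond between C-3 and C-4; a fluoro group at C-8; a methyl group at C-4.
Prefixes are listed alphabetically: fluoro, methyl.
The name is 8-fluoro-4-methylnon-3-ene.

8-fluoro-4-methylnon-3-ene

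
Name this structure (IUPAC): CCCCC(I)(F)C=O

The longest carbon chain that includes the –CHO group has 6 carbons, so the parent hydride is hexane.
The highest-priority functional group is an aldehyde (terminal –CHO), so the name ends in -al.
Choose the numbering such that the aldehyde carbon is C-1 by definition.
That gives a fluoro group at C-2; an iodo group at C-2.
Substituent prefixes are cited in alphabetical order (multiplying prefixes like di-/tri- are ignored for ordering).
The name is 2-fluoro-2-iodohexanal.

2-fluoro-2-iodohexanal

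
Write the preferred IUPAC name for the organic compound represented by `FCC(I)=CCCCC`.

Counting along the main chain through the multiple bond gives 7 carbons: the parent is heptane.
The chain contains a C=C double bond, so the unsaturation ending is -ene.
Choose the numbering such that numbering from this end puts the double bond at C-2 rather than C-5.
With this numbering: the double bond between C-2 and C-3; a fluoro group at C-1; an iodo group at C-2.
Substituent prefixes are cited in alphabetical order (multiplying prefixes like di-/tri- are ignored for ordering).
Assembling the pieces gives 1-fluoro-2-iodohept-2-ene.

1-fluoro-2-iodohept-2-ene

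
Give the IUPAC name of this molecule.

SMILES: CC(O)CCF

4-fluorobutan-2-ol

Counting along the main chain through the –OH group gives 4 carbons: the parent is butane.
The highest-priority functional group is an alcohol (–OH), so the name ends in -ol.
Number the chain so that numbering from this end puts the hydroxyl group at C-2 rather than C-3.
With this numbering: the hydroxyl at C-2; a fluoro group at C-4.
Putting it together: 4-fluorobutan-2-ol.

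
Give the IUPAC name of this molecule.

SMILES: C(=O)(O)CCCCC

hexanoic acid

The longest carbon chain that includes the –COOH group has 6 carbons, so the parent hydride is hexane.
The highest-priority functional group is a carboxylic acid (terminal –COOH), so the name ends in -oic acid.
Choose the numbering such that the carboxylic acid carbon is C-1 by definition.
The name is hexanoic acid.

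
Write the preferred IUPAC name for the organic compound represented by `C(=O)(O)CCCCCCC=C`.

The longest chain bearing the –COOH group and the multiple bond is 9 carbons long (nonane).
A carboxylic acid (terminal –COOH) is the principal characteristic group, giving the suffix -oic acid.
There is one C=C double bond, indicated by the ending -ene.
Choose the numbering such that the carboxylic acid carbon is C-1 by definition.
This places the double bond between C-8 and C-9.
Putting it together: non-8-enoic acid.

non-8-enoic acid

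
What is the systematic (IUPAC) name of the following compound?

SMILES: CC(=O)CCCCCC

octan-2-one

The longest carbon chain that includes the carbonyl has 8 carbons, so the parent hydride is octane.
The principal characteristic group is a ketone (C=O on an internal carbon), named with the suffix -one.
Choose the numbering such that numbering from this end puts the carbonyl group at C-2 rather than C-7.
That gives the carbonyl at C-2.
Putting it together: octan-2-one.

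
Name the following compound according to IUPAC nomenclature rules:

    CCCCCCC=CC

non-2-ene

The longest chain bearing the multiple bond is 9 carbons long (nonane).
The chain contains a C=C double bond, so the unsaturation ending is -ene.
Choose the numbering such that numbering from this end puts the double bond at C-2 rather than C-7.
With this numbering: the double bond between C-2 and C-3.
Putting it together: non-2-ene.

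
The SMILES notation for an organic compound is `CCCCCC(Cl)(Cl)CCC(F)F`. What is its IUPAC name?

The parent chain contains 9 carbons (nonane).
The numbering direction is chosen so that the substituent locant set {1,1,4,4} is lower than {6,6,9,9} at the first point of difference.
With this numbering: two chloro groups at C-4; two fluoro groups at C-1.
The substituents are ordered alphabetically, ignoring any di-/tri- multipliers.
Putting it together: 4,4-dichloro-1,1-difluorononane.

4,4-dichloro-1,1-difluorononane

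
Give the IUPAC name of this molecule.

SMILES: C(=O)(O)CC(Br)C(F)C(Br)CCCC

3,5-dibromo-4-fluorononanoic acid

Counting along the main chain through the –COOH group gives 9 carbons: the parent is nonane.
A carboxylic acid (terminal –COOH) is the principal characteristic group, giving the suffix -oic acid.
The numbering direction is chosen so that the carboxylic acid carbon is C-1 by definition.
This places bromo groups at C-3 and C-5; a fluoro group at C-4.
Prefixes are listed alphabetically: bromo, fluoro.
Assembling the pieces gives 3,5-dibromo-4-fluorononanoic acid.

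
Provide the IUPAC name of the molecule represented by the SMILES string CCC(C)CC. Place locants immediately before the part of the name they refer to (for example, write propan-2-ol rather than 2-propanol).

3-methylpentane

The longest carbon chain is 5 atoms: the parent is pentane.
Both numbering directions give the same locant set; either may be used.
With this numbering: a methyl group at C-3.
Assembling the pieces gives 3-methylpentane.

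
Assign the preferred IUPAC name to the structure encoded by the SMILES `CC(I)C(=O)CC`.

The longest carbon chain that includes the carbonyl has 5 carbons, so the parent hydride is pentane.
The principal characteristic group is a ketone (C=O on an internal carbon), named with the suffix -one.
Number the chain so that the substituent locant set {2} is lower than {4} at the first point of difference.
That gives the carbonyl at C-3; an iodo group at C-2.
Putting it together: 2-iodopentan-3-one.

2-iodopentan-3-one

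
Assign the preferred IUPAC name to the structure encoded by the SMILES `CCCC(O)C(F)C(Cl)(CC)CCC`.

The longest chain bearing the –OH group is 9 carbons long (nonane).
The highest-priority functional group is an alcohol (–OH), so the name ends in -ol.
Choose the numbering such that numbering from this end puts the hydroxyl group at C-4 rather than C-6.
With this numbering: the hydroxyl at C-4; a chloro group at C-6; an ethyl group at C-6; a fluoro group at C-5.
Substituent prefixes are cited in alphabetical order (multiplying prefixes like di-/tri- are ignored for ordering).
The name is 6-chloro-6-ethyl-5-fluorononan-4-ol.

6-chloro-6-ethyl-5-fluorononan-4-ol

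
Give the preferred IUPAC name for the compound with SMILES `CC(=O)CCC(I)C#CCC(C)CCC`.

5-iodo-9-methyldodec-6-yn-2-one

The longest chain bearing the carbonyl and the multiple bond is 12 carbons long (dodecane).
The principal characteristic group is a ketone (C=O on an internal carbon), named with the suffix -one.
A C≡C triple bond in the chain gives the infix -yne-.
Number the chain so that numbering from this end puts the carbonyl group at C-2 rather than C-11.
That gives the carbonyl at C-2; the triple bond between C-6 and C-7; an iodo group at C-5; a methyl group at C-9.
The substituents are ordered alphabetically, ignoring any di-/tri- multipliers.
Assembling the pieces gives 5-iodo-9-methyldodec-6-yn-2-one.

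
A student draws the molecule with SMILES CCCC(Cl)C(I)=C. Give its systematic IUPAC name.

Counting along the main chain through the multiple bond gives 6 carbons: the parent is hexane.
A C=C double bond in the chain gives the infix -ene-.
Choose the numbering such that numbering from this end puts the double bond at C-1 rather than C-5.
That gives the double bond between C-1 and C-2; a chloro group at C-3; an iodo group at C-2.
Substituent prefixes are cited in alphabetical order (multiplying prefixes like di-/tri- are ignored for ordering).
Assembling the pieces gives 3-chloro-2-iodohex-1-ene.

3-chloro-2-iodohex-1-ene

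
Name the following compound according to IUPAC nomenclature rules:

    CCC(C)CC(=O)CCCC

The longest carbon chain that includes the carbonyl has 9 carbons, so the parent hydride is nonane.
A ketone (C=O on an internal carbon) is the principal characteristic group, giving the suffix -one.
The numbering direction is chosen so that the substituent locant set {3} is lower than {7} at the first point of difference.
With this numbering: the carbonyl at C-5; a methyl group at C-3.
Putting it together: 3-methylnonan-5-one.

3-methylnonan-5-one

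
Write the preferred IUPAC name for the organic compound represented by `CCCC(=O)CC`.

hexan-3-one

The longest carbon chain that includes the carbonyl has 6 carbons, so the parent hydride is hexane.
A ketone (C=O on an internal carbon) is the principal characteristic group, giving the suffix -one.
The numbering direction is chosen so that numbering from this end puts the carbonyl group at C-3 rather than C-4.
With this numbering: the carbonyl at C-3.
The name is hexan-3-one.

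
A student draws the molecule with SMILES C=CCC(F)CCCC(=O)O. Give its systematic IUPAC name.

The longest carbon chain that includes the –COOH group and the multiple bond has 8 carbons, so the parent hydride is octane.
The principal characteristic group is a carboxylic acid (terminal –COOH), named with the suffix -oic acid.
There is one C=C double bond, indicated by the ending -ene.
The numbering direction is chosen so that the carboxylic acid carbon is C-1 by definition.
That gives the double bond between C-7 and C-8; a fluoro group at C-5.
The name is 5-fluorooct-7-enoic acid.

5-fluorooct-7-enoic acid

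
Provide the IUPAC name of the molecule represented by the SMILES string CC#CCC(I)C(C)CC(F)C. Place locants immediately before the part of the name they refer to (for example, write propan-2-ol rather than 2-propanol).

The longest chain bearing the multiple bond is 9 carbons long (nonane).
The chain contains a C≡C triple bond, so the unsaturation ending is -yne.
Number the chain so that numbering from this end puts the triple bond at C-2 rather than C-7.
This places the triple bond between C-2 and C-3; a fluoro group at C-8; an iodo group at C-5; a methyl group at C-6.
The substituents are ordered alphabetically, ignoring any di-/tri- multipliers.
Assembling the pieces gives 8-fluoro-5-iodo-6-methylnon-2-yne.

8-fluoro-5-iodo-6-methylnon-2-yne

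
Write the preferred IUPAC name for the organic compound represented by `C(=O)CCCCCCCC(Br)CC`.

The longest carbon chain that includes the –CHO group has 11 carbons, so the parent hydride is undecane.
An aldehyde (terminal –CHO) is the principal characteristic group, giving the suffix -al.
The numbering direction is chosen so that the aldehyde carbon is C-1 by definition.
With this numbering: a bromo group at C-9.
Putting it together: 9-bromoundecanal.

9-bromoundecanal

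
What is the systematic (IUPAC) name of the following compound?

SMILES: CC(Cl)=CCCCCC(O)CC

9-chlorodec-8-en-3-ol

The longest chain bearing the –OH group and the multiple bond is 10 carbons long (decane).
The highest-priority functional group is an alcohol (–OH), so the name ends in -ol.
A C=C double bond in the chain gives the infix -ene-.
Choose the numbering such that numbering from this end puts the hydroxyl group at C-3 rather than C-8.
This places the hydroxyl at C-3; the double bond between C-8 and C-9; a chloro group at C-9.
The name is 9-chlorodec-8-en-3-ol.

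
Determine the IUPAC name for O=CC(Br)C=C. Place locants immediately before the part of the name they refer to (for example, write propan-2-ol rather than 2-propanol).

Counting along the main chain through the –CHO group and the multiple bond gives 4 carbons: the parent is butane.
An aldehyde (terminal –CHO) is the principal characteristic group, giving the suffix -al.
The chain contains a C=C double bond, so the unsaturation ending is -ene.
The numbering direction is chosen so that the aldehyde carbon is C-1 by definition.
That gives the double bond between C-3 and C-4; a bromo group at C-2.
Putting it together: 2-bromobut-3-enal.

2-bromobut-3-enal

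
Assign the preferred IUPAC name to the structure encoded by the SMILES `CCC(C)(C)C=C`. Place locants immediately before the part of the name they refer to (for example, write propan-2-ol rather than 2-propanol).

Counting along the main chain through the multiple bond gives 5 carbons: the parent is pentane.
The chain contains a C=C double bond, so the unsaturation ending is -ene.
The numbering direction is chosen so that numbering from this end puts the double bond at C-1 rather than C-4.
This places the double bond between C-1 and C-2; two methyl groups at C-3.
The name is 3,3-dimethylpent-1-ene.

3,3-dimethylpent-1-ene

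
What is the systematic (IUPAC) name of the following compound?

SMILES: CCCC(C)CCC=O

4-methylheptanal

The longest chain bearing the –CHO group is 7 carbons long (heptane).
The highest-priority functional group is an aldehyde (terminal –CHO), so the name ends in -al.
Choose the numbering such that the aldehyde carbon is C-1 by definition.
This places a methyl group at C-4.
Assembling the pieces gives 4-methylheptanal.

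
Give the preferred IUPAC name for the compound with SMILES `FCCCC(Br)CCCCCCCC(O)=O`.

Counting along the main chain through the –COOH group gives 12 carbons: the parent is dodecane.
A carboxylic acid (terminal –COOH) is the principal characteristic group, giving the suffix -oic acid.
Choose the numbering such that the carboxylic acid carbon is C-1 by definition.
That gives a bromo group at C-9; a fluoro group at C-12.
The substituents are ordered alphabetically, ignoring any di-/tri- multipliers.
Assembling the pieces gives 9-bromo-12-fluorododecanoic acid.

9-bromo-12-fluorododecanoic acid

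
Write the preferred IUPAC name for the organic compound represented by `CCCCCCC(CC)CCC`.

The longest carbon chain is 10 atoms: the parent is decane.
Choose the numbering such that the substituent locant set {4} is lower than {7} at the first point of difference.
That gives an ethyl group at C-4.
Putting it together: 4-ethyldecane.

4-ethyldecane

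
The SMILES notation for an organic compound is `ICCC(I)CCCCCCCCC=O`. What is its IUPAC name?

The longest carbon chain that includes the –CHO group has 12 carbons, so the parent hydride is dodecane.
The highest-priority functional group is an aldehyde (terminal –CHO), so the name ends in -al.
Choose the numbering such that the aldehyde carbon is C-1 by definition.
This places iodo groups at C-10 and C-12.
Putting it together: 10,12-diiodododecanal.

10,12-diiodododecanal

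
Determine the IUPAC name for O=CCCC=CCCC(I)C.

8-iodonon-4-enal

Counting along the main chain through the –CHO group and the multiple bond gives 9 carbons: the parent is nonane.
The highest-priority functional group is an aldehyde (terminal –CHO), so the name ends in -al.
There is one C=C double bond, indicated by the ending -ene.
Choose the numbering such that the aldehyde carbon is C-1 by definition.
With this numbering: the double bond between C-4 and C-5; an iodo group at C-8.
Assembling the pieces gives 8-iodonon-4-enal.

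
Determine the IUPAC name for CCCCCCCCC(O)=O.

The longest carbon chain that includes the –COOH group has 9 carbons, so the parent hydride is nonane.
The principal characteristic group is a carboxylic acid (terminal –COOH), named with the suffix -oic acid.
The numbering direction is chosen so that the carboxylic acid carbon is C-1 by definition.
The name is nonanoic acid.

nonanoic acid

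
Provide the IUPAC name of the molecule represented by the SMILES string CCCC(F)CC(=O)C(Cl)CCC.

The longest carbon chain that includes the carbonyl has 10 carbons, so the parent hydride is decane.
A ketone (C=O on an internal carbon) is the principal characteristic group, giving the suffix -one.
Choose the numbering such that numbering from this end puts the carbonyl group at C-5 rather than C-6.
That gives the carbonyl at C-5; a chloro group at C-4; a fluoro group at C-7.
The substituents are ordered alphabetically, ignoring any di-/tri- multipliers.
Assembling the pieces gives 4-chloro-7-fluorodecan-5-one.

4-chloro-7-fluorodecan-5-one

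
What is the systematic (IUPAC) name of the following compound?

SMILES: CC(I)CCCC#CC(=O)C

The longest carbon chain that includes the carbonyl and the multiple bond has 9 carbons, so the parent hydride is nonane.
The highest-priority functional group is a ketone (C=O on an internal carbon), so the name ends in -one.
A C≡C triple bond in the chain gives the infix -yne-.
The numbering direction is chosen so that numbering from this end puts the carbonyl group at C-2 rather than C-8.
With this numbering: the carbonyl at C-2; the triple bond between C-3 and C-4; an iodo group at C-8.
The name is 8-iodonon-3-yn-2-one.

8-iodonon-3-yn-2-one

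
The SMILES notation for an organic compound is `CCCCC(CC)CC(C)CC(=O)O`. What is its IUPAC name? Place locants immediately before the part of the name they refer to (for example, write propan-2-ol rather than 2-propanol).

Counting along the main chain through the –COOH group gives 9 carbons: the parent is nonane.
A carboxylic acid (terminal –COOH) is the principal characteristic group, giving the suffix -oic acid.
Number the chain so that the carboxylic acid carbon is C-1 by definition.
This places an ethyl group at C-5; a methyl group at C-3.
Prefixes are listed alphabetically: ethyl, methyl.
Assembling the pieces gives 5-ethyl-3-methylnonanoic acid.

5-ethyl-3-methylnonanoic acid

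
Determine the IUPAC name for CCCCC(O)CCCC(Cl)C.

9-chlorodecan-5-ol

The longest carbon chain that includes the –OH group has 10 carbons, so the parent hydride is decane.
An alcohol (–OH) is the principal characteristic group, giving the suffix -ol.
Choose the numbering such that numbering from this end puts the hydroxyl group at C-5 rather than C-6.
With this numbering: the hydroxyl at C-5; a chloro group at C-9.
The name is 9-chlorodecan-5-ol.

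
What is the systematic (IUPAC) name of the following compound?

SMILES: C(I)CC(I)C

1,3-diiodobutane

The parent chain contains 4 carbons (butane).
The numbering direction is chosen so that the substituent locant set {1,3} is lower than {2,4} at the first point of difference.
That gives iodo groups at C-1 and C-3.
Assembling the pieces gives 1,3-diiodobutane.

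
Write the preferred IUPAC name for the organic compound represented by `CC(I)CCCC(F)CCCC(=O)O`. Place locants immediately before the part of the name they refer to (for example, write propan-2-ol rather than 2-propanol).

5-fluoro-9-iododecanoic acid

Counting along the main chain through the –COOH group gives 10 carbons: the parent is decane.
The principal characteristic group is a carboxylic acid (terminal –COOH), named with the suffix -oic acid.
The numbering direction is chosen so that the carboxylic acid carbon is C-1 by definition.
That gives a fluoro group at C-5; an iodo group at C-9.
Prefixes are listed alphabetically: fluoro, iodo.
The name is 5-fluoro-9-iododecanoic acid.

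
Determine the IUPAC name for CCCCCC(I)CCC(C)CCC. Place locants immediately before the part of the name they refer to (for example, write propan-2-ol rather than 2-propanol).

7-iodo-4-methyldodecane

The longest continuous carbon chain has 12 atoms, so the parent hydride is dodecane.
Number the chain so that the substituent locant set {4,7} is lower than {6,9} at the first point of difference.
This places an iodo group at C-7; a methyl group at C-4.
Prefixes are listed alphabetically: iodo, methyl.
The name is 7-iodo-4-methyldodecane.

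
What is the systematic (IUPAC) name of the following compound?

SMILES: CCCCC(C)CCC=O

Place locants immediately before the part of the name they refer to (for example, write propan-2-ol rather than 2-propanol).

Counting along the main chain through the –CHO group gives 8 carbons: the parent is octane.
The principal characteristic group is an aldehyde (terminal –CHO), named with the suffix -al.
The numbering direction is chosen so that the aldehyde carbon is C-1 by definition.
This places a methyl group at C-4.
Putting it together: 4-methyloctanal.

4-methyloctanal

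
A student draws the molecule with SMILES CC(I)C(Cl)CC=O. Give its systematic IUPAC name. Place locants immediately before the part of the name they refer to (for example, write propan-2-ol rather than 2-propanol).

Counting along the main chain through the –CHO group gives 5 carbons: the parent is pentane.
The highest-priority functional group is an aldehyde (terminal –CHO), so the name ends in -al.
The numbering direction is chosen so that the aldehyde carbon is C-1 by definition.
This places a chloro group at C-3; an iodo group at C-4.
Substituent prefixes are cited in alphabetical order (multiplying prefixes like di-/tri- are ignored for ordering).
Assembling the pieces gives 3-chloro-4-iodopentanal.

3-chloro-4-iodopentanal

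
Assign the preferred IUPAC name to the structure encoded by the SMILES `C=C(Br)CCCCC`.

2-bromohept-1-ene

The longest carbon chain that includes the multiple bond has 7 carbons, so the parent hydride is heptane.
The chain contains a C=C double bond, so the unsaturation ending is -ene.
The numbering direction is chosen so that numbering from this end puts the double bond at C-1 rather than C-6.
This places the double bond between C-1 and C-2; a bromo group at C-2.
Putting it together: 2-bromohept-1-ene.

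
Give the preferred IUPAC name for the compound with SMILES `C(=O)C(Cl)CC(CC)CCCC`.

The longest carbon chain that includes the –CHO group has 8 carbons, so the parent hydride is octane.
An aldehyde (terminal –CHO) is the principal characteristic group, giving the suffix -al.
The numbering direction is chosen so that the aldehyde carbon is C-1 by definition.
With this numbering: a chloro group at C-2; an ethyl group at C-4.
The substituents are ordered alphabetically, ignoring any di-/tri- multipliers.
The name is 2-chloro-4-ethyloctanal.

2-chloro-4-ethyloctanal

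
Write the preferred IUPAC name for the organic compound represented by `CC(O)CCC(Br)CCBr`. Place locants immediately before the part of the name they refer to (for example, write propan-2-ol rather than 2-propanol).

5,7-dibromoheptan-2-ol

The longest carbon chain that includes the –OH group has 7 carbons, so the parent hydride is heptane.
An alcohol (–OH) is the principal characteristic group, giving the suffix -ol.
The numbering direction is chosen so that numbering from this end puts the hydroxyl group at C-2 rather than C-6.
That gives the hydroxyl at C-2; bromo groups at C-5 and C-7.
Putting it together: 5,7-dibromoheptan-2-ol.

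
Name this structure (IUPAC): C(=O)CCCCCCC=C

Counting along the main chain through the –CHO group and the multiple bond gives 9 carbons: the parent is nonane.
The principal characteristic group is an aldehyde (terminal –CHO), named with the suffix -al.
The chain contains a C=C double bond, so the unsaturation ending is -ene.
The numbering direction is chosen so that the aldehyde carbon is C-1 by definition.
That gives the double bond between C-8 and C-9.
The name is non-8-enal.

non-8-enal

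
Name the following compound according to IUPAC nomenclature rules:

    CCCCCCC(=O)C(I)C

2-iodononan-3-one

Counting along the main chain through the carbonyl gives 9 carbons: the parent is nonane.
A ketone (C=O on an internal carbon) is the principal characteristic group, giving the suffix -one.
The numbering direction is chosen so that numbering from this end puts the carbonyl group at C-3 rather than C-7.
That gives the carbonyl at C-3; an iodo group at C-2.
Assembling the pieces gives 2-iodononan-3-one.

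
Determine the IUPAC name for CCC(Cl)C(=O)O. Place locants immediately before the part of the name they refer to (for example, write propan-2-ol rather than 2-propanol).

Counting along the main chain through the –COOH group gives 4 carbons: the parent is butane.
The highest-priority functional group is a carboxylic acid (terminal –COOH), so the name ends in -oic acid.
Choose the numbering such that the carboxylic acid carbon is C-1 by definition.
This places a chloro group at C-2.
The name is 2-chlorobutanoic acid.

2-chlorobutanoic acid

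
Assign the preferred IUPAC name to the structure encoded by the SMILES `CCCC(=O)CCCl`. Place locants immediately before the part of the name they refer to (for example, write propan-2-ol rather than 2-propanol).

1-chlorohexan-3-one

Counting along the main chain through the carbonyl gives 6 carbons: the parent is hexane.
The highest-priority functional group is a ketone (C=O on an internal carbon), so the name ends in -one.
Number the chain so that numbering from this end puts the carbonyl group at C-3 rather than C-4.
That gives the carbonyl at C-3; a chloro group at C-1.
The name is 1-chlorohexan-3-one.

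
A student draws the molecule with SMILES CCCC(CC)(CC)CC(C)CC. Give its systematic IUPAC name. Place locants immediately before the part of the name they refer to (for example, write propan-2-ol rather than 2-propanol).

The longest continuous carbon chain has 8 atoms, so the parent hydride is octane.
Number the chain so that the substituent locant set {3,5,5} is lower than {4,4,6} at the first point of difference.
That gives two ethyl groups at C-5; a methyl group at C-3.
Substituent prefixes are cited in alphabetical order (multiplying prefixes like di-/tri- are ignored for ordering).
The name is 5,5-diethyl-3-methyloctane.

5,5-diethyl-3-methyloctane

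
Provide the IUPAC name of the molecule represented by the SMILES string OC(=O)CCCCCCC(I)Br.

The longest chain bearing the –COOH group is 8 carbons long (octane).
The principal characteristic group is a carboxylic acid (terminal –COOH), named with the suffix -oic acid.
Number the chain so that the carboxylic acid carbon is C-1 by definition.
This places a bromo group at C-8; an iodo group at C-8.
The substituents are ordered alphabetically, ignoring any di-/tri- multipliers.
The name is 8-bromo-8-iodooctanoic acid.

8-bromo-8-iodooctanoic acid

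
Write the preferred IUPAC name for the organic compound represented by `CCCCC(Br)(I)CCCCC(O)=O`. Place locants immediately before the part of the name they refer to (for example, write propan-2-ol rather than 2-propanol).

The longest carbon chain that includes the –COOH group has 10 carbons, so the parent hydride is decane.
A carboxylic acid (terminal –COOH) is the principal characteristic group, giving the suffix -oic acid.
Number the chain so that the carboxylic acid carbon is C-1 by definition.
With this numbering: a bromo group at C-6; an iodo group at C-6.
The substituents are ordered alphabetically, ignoring any di-/tri- multipliers.
Assembling the pieces gives 6-bromo-6-iododecanoic acid.

6-bromo-6-iododecanoic acid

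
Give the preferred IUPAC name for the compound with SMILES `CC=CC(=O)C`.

pent-3-en-2-one

The longest carbon chain that includes the carbonyl and the multiple bond has 5 carbons, so the parent hydride is pentane.
The principal characteristic group is a ketone (C=O on an internal carbon), named with the suffix -one.
The chain contains a C=C double bond, so the unsaturation ending is -ene.
Number the chain so that numbering from this end puts the carbonyl group at C-2 rather than C-4.
With this numbering: the carbonyl at C-2; the double bond between C-3 and C-4.
Assembling the pieces gives pent-3-en-2-one.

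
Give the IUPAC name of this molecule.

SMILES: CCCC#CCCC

oct-4-yne

The longest chain bearing the multiple bond is 8 carbons long (octane).
There is one C≡C triple bond, indicated by the ending -yne.
The molecule is symmetric, so either numbering direction gives the same locants.
That gives the triple bond between C-4 and C-5.
The name is oct-4-yne.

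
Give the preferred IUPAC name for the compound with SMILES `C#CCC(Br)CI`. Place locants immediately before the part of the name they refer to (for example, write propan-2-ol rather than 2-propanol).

Counting along the main chain through the multiple bond gives 5 carbons: the parent is pentane.
A C≡C triple bond in the chain gives the infix -yne-.
The numbering direction is chosen so that numbering from this end puts the triple bond at C-1 rather than C-4.
That gives the triple bond between C-1 and C-2; a bromo group at C-4; an iodo group at C-5.
Prefixes are listed alphabetically: bromo, iodo.
Putting it together: 4-bromo-5-iodopent-1-yne.

4-bromo-5-iodopent-1-yne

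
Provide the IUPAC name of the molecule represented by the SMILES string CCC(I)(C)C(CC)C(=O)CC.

The longest chain bearing the carbonyl is 7 carbons long (heptane).
The principal characteristic group is a ketone (C=O on an internal carbon), named with the suffix -one.
Choose the numbering such that numbering from this end puts the carbonyl group at C-3 rather than C-5.
That gives the carbonyl at C-3; an ethyl group at C-4; an iodo group at C-5; a methyl group at C-5.
Substituent prefixes are cited in alphabetical order (multiplying prefixes like di-/tri- are ignored for ordering).
Assembling the pieces gives 4-ethyl-5-iodo-5-methylheptan-3-one.

4-ethyl-5-iodo-5-methylheptan-3-one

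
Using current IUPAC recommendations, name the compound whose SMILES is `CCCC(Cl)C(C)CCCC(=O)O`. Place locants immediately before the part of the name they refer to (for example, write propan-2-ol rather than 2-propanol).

The longest carbon chain that includes the –COOH group has 9 carbons, so the parent hydride is nonane.
A carboxylic acid (terminal –COOH) is the principal characteristic group, giving the suffix -oic acid.
Number the chain so that the carboxylic acid carbon is C-1 by definition.
This places a chloro group at C-6; a methyl group at C-5.
Substituent prefixes are cited in alphabetical order (multiplying prefixes like di-/tri- are ignored for ordering).
Assembling the pieces gives 6-chloro-5-methylnonanoic acid.

6-chloro-5-methylnonanoic acid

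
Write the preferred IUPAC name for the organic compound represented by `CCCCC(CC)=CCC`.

4-ethyloct-3-ene

The longest chain bearing the multiple bond is 8 carbons long (octane).
The chain contains a C=C double bond, so the unsaturation ending is -ene.
Number the chain so that numbering from this end puts the double bond at C-3 rather than C-5.
With this numbering: the double bond between C-3 and C-4; an ethyl group at C-4.
Assembling the pieces gives 4-ethyloct-3-ene.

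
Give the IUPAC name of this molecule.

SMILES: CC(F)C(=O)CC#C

The longest carbon chain that includes the carbonyl and the multiple bond has 6 carbons, so the parent hydride is hexane.
The principal characteristic group is a ketone (C=O on an internal carbon), named with the suffix -one.
The chain contains a C≡C triple bond, so the unsaturation ending is -yne.
Choose the numbering such that numbering from this end puts the carbonyl group at C-3 rather than C-4.
That gives the carbonyl at C-3; the triple bond between C-5 and C-6; a fluoro group at C-2.
The name is 2-fluorohex-5-yn-3-one.

2-fluorohex-5-yn-3-one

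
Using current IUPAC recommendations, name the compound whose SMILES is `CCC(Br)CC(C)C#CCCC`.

8-bromo-6-methyldec-4-yne

The longest carbon chain that includes the multiple bond has 10 carbons, so the parent hydride is decane.
A C≡C triple bond in the chain gives the infix -yne-.
Number the chain so that numbering from this end puts the triple bond at C-4 rather than C-6.
That gives the triple bond between C-4 and C-5; a bromo group at C-8; a methyl group at C-6.
The substituents are ordered alphabetically, ignoring any di-/tri- multipliers.
The name is 8-bromo-6-methyldec-4-yne.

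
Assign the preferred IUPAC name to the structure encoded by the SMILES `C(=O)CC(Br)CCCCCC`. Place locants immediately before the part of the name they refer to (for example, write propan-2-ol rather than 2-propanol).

3-bromononanal

Counting along the main chain through the –CHO group gives 9 carbons: the parent is nonane.
The highest-priority functional group is an aldehyde (terminal –CHO), so the name ends in -al.
The numbering direction is chosen so that the aldehyde carbon is C-1 by definition.
With this numbering: a bromo group at C-3.
Putting it together: 3-bromononanal.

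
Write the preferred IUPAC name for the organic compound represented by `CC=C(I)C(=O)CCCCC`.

3-iodonon-2-en-4-one

The longest carbon chain that includes the carbonyl and the multiple bond has 9 carbons, so the parent hydride is nonane.
The principal characteristic group is a ketone (C=O on an internal carbon), named with the suffix -one.
There is one C=C double bond, indicated by the ending -ene.
Number the chain so that numbering from this end puts the carbonyl group at C-4 rather than C-6.
That gives the carbonyl at C-4; the double bond between C-2 and C-3; an iodo group at C-3.
Assembling the pieces gives 3-iodonon-2-en-4-one.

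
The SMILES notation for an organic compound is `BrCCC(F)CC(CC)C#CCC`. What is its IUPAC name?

The longest chain bearing the multiple bond is 9 carbons long (nonane).
A C≡C triple bond in the chain gives the infix -yne-.
Choose the numbering such that numbering from this end puts the triple bond at C-3 rather than C-6.
That gives the triple bond between C-3 and C-4; a bromo group at C-9; an ethyl group at C-5; a fluoro group at C-7.
The substituents are ordered alphabetically, ignoring any di-/tri- multipliers.
The name is 9-bromo-5-ethyl-7-fluoronon-3-yne.

9-bromo-5-ethyl-7-fluoronon-3-yne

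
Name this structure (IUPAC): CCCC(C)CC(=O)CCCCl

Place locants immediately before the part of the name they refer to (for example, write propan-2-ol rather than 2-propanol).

1-chloro-6-methylnonan-4-one

Counting along the main chain through the carbonyl gives 9 carbons: the parent is nonane.
The principal characteristic group is a ketone (C=O on an internal carbon), named with the suffix -one.
Choose the numbering such that numbering from this end puts the carbonyl group at C-4 rather than C-6.
That gives the carbonyl at C-4; a chloro group at C-1; a methyl group at C-6.
Substituent prefixes are cited in alphabetical order (multiplying prefixes like di-/tri- are ignored for ordering).
Putting it together: 1-chloro-6-methylnonan-4-one.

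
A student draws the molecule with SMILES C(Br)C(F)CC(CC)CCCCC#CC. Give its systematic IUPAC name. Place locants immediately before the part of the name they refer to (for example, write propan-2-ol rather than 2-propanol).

The longest carbon chain that includes the multiple bond has 11 carbons, so the parent hydride is undecane.
There is one C≡C triple bond, indicated by the ending -yne.
Choose the numbering such that numbering from this end puts the triple bond at C-2 rather than C-9.
That gives the triple bond between C-2 and C-3; a bromo group at C-11; an ethyl group at C-8; a fluoro group at C-10.
The substituents are ordered alphabetically, ignoring any di-/tri- multipliers.
Assembling the pieces gives 11-bromo-8-ethyl-10-fluoroundec-2-yne.

11-bromo-8-ethyl-10-fluoroundec-2-yne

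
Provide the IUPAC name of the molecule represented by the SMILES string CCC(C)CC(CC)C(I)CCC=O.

Counting along the main chain through the –CHO group gives 9 carbons: the parent is nonane.
An aldehyde (terminal –CHO) is the principal characteristic group, giving the suffix -al.
The numbering direction is chosen so that the aldehyde carbon is C-1 by definition.
That gives an ethyl group at C-5; an iodo group at C-4; a methyl group at C-7.
The substituents are ordered alphabetically, ignoring any di-/tri- multipliers.
Putting it together: 5-ethyl-4-iodo-7-methylnonanal.

5-ethyl-4-iodo-7-methylnonanal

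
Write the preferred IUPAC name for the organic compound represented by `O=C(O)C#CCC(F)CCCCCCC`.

The longest carbon chain that includes the –COOH group and the multiple bond has 12 carbons, so the parent hydride is dodecane.
The highest-priority functional group is a carboxylic acid (terminal –COOH), so the name ends in -oic acid.
There is one C≡C triple bond, indicated by the ending -yne.
Choose the numbering such that the carboxylic acid carbon is C-1 by definition.
With this numbering: the triple bond between C-2 and C-3; a fluoro group at C-5.
Putting it together: 5-fluorododec-2-ynoic acid.

5-fluorododec-2-ynoic acid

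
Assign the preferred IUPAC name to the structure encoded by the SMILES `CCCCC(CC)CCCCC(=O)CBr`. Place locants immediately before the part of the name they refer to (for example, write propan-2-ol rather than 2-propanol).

The longest carbon chain that includes the carbonyl has 11 carbons, so the parent hydride is undecane.
The highest-priority functional group is a ketone (C=O on an internal carbon), so the name ends in -one.
Choose the numbering such that numbering from this end puts the carbonyl group at C-2 rather than C-10.
That gives the carbonyl at C-2; a bromo group at C-1; an ethyl group at C-7.
Substituent prefixes are cited in alphabetical order (multiplying prefixes like di-/tri- are ignored for ordering).
The name is 1-bromo-7-ethylundecan-2-one.

1-bromo-7-ethylundecan-2-one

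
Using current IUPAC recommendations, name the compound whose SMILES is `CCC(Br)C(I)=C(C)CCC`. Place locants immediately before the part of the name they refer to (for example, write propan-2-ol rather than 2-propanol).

Counting along the main chain through the multiple bond gives 8 carbons: the parent is octane.
A C=C double bond in the chain gives the infix -ene-.
Choose the numbering such that the substituent locant set {3,4,5} is lower than {4,5,6} at the first point of difference.
This places the double bond between C-4 and C-5; a bromo group at C-3; an iodo group at C-4; a methyl group at C-5.
Prefixes are listed alphabetically: bromo, iodo, methyl.
Putting it together: 3-bromo-4-iodo-5-methyloct-4-ene.

3-bromo-4-iodo-5-methyloct-4-ene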